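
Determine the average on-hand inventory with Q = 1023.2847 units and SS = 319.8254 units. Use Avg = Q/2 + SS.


Q/2 = 511.6424
Avg = 511.6424 + 319.8254 = 831.4678

831.4678 units


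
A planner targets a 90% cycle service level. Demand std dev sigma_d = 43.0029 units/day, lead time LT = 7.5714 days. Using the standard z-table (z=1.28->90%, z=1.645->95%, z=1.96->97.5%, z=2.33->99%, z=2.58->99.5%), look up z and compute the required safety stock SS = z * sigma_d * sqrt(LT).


From the table, SL = 90% corresponds to z = 1.28
sqrt(LT) = sqrt(7.5714) = 2.7516
SS = 1.28 * 43.0029 * 2.7516 = 151.4593

151.4593 units


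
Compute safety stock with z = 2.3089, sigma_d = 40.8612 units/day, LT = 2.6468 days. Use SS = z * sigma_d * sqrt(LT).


sqrt(LT) = sqrt(2.6468) = 1.6269
SS = 2.3089 * 40.8612 * 1.6269 = 153.4888

153.4888 units


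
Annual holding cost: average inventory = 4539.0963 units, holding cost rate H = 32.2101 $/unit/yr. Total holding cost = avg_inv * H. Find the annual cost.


Cost = 4539.0963 * 32.2101 = 146204.7457

146204.7457 $/yr


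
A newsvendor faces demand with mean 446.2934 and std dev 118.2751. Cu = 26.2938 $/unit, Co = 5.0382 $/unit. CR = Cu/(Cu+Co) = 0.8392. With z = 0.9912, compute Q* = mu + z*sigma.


CR = Cu/(Cu+Co) = 26.2938/(26.2938+5.0382) = 0.8392
z = 0.9912
Q* = 446.2934 + 0.9912 * 118.2751 = 563.5277

563.5277 units


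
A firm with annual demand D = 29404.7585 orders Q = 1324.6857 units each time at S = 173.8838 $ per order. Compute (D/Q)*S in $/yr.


Number of orders = D/Q = 22.1975
Cost = 22.1975 * 173.8838 = 3859.7919

3859.7919 $/yr


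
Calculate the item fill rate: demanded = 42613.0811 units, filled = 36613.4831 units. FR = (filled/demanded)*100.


FR = 36613.4831 / 42613.0811 * 100 = 85.9208

85.9208%


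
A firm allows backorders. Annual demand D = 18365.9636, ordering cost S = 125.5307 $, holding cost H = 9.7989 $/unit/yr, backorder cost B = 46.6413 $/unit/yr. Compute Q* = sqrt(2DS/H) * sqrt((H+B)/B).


sqrt(2DS/H) = 685.9748
sqrt((H+B)/B) = 1.1000
Q* = 685.9748 * 1.1000 = 754.6006

754.6006 units


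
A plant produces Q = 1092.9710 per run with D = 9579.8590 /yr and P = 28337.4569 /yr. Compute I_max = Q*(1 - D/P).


D/P = 0.3381
1 - D/P = 0.6619
I_max = 1092.9710 * 0.6619 = 723.4774

723.4774 units


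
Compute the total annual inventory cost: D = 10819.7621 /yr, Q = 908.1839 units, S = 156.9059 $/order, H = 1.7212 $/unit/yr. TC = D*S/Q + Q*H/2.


Ordering cost = D*S/Q = 1869.3180
Holding cost = Q*H/2 = 781.5831
TC = 1869.3180 + 781.5831 = 2650.9011

2650.9011 $/yr


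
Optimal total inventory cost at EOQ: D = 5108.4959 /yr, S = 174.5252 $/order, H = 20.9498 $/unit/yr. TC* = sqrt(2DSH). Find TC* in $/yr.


2*D*S*H = 37356060.5318
TC* = sqrt(37356060.5318) = 6111.9604

6111.9604 $/yr


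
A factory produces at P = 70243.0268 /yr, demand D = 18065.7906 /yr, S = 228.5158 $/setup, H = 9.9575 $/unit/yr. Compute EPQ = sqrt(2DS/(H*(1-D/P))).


1 - D/P = 1 - 0.2572 = 0.7428
H*(1-D/P) = 7.3965
2DS = 8256637.1832
EPQ = sqrt(1116284.8540) = 1056.5438

1056.5438 units


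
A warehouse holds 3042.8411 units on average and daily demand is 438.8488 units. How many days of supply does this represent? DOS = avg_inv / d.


DOS = 3042.8411 / 438.8488 = 6.9337

6.9337 days


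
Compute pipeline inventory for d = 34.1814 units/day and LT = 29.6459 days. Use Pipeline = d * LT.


Pipeline = 34.1814 * 29.6459 = 1013.3384

1013.3384 units


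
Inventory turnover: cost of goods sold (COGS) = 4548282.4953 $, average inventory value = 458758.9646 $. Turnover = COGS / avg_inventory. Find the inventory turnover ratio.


Turnover = 4548282.4953 / 458758.9646 = 9.9143

9.9143


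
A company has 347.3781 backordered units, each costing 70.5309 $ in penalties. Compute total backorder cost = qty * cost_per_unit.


Total = 347.3781 * 70.5309 = 24500.8900

24500.8900 $


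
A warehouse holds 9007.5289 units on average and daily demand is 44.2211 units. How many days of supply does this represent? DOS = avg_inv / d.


DOS = 9007.5289 / 44.2211 = 203.6930

203.6930 days


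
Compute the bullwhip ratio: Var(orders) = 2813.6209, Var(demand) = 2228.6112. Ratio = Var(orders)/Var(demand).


BW = 2813.6209 / 2228.6112 = 1.2625

1.2625


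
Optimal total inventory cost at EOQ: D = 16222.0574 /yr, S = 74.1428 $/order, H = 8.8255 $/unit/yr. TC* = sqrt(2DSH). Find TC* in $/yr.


2*D*S*H = 21229718.3168
TC* = sqrt(21229718.3168) = 4607.5718

4607.5718 $/yr


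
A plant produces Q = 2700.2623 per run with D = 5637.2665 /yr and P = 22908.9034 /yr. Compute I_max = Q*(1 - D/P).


D/P = 0.2461
1 - D/P = 0.7539
I_max = 2700.2623 * 0.7539 = 2035.8002

2035.8002 units


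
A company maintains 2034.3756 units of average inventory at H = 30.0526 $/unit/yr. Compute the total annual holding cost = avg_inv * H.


Cost = 2034.3756 * 30.0526 = 61138.2762

61138.2762 $/yr


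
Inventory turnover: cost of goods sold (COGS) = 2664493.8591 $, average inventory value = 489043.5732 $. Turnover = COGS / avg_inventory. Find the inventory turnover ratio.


Turnover = 2664493.8591 / 489043.5732 = 5.4484

5.4484


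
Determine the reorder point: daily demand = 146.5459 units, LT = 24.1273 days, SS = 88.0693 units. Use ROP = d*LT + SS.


d*LT = 146.5459 * 24.1273 = 3535.7569
ROP = 3535.7569 + 88.0693 = 3623.8262

3623.8262 units


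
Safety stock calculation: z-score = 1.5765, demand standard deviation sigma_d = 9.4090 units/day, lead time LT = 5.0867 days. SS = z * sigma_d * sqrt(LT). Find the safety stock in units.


sqrt(LT) = sqrt(5.0867) = 2.2554
SS = 1.5765 * 9.4090 * 2.2554 = 33.4546

33.4546 units


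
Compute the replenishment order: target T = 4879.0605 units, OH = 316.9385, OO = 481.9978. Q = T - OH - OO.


Inventory position = OH + OO = 316.9385 + 481.9978 = 798.9363
Q = 4879.0605 - 798.9363 = 4080.1242

4080.1242 units


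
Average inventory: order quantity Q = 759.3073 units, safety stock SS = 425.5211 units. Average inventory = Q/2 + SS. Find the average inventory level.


Q/2 = 379.6537
Avg = 379.6537 + 425.5211 = 805.1748

805.1748 units


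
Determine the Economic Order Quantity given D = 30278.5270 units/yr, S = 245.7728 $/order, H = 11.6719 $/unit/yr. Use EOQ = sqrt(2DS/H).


2*D*S = 2 * 30278.5270 * 245.7728 = 14883276.7213
2*D*S/H = 1275137.4430
EOQ = sqrt(1275137.4430) = 1129.2198

1129.2198 units


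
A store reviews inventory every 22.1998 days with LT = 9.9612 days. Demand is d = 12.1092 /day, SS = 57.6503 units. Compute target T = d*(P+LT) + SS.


P + LT = 32.1610
d*(P+LT) = 12.1092 * 32.1610 = 389.4440
T = 389.4440 + 57.6503 = 447.0943

447.0943 units


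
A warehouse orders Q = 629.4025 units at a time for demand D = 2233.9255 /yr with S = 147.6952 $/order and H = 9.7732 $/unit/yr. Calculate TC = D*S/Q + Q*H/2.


Ordering cost = D*S/Q = 524.2116
Holding cost = Q*H/2 = 3075.6383
TC = 524.2116 + 3075.6383 = 3599.8498

3599.8498 $/yr


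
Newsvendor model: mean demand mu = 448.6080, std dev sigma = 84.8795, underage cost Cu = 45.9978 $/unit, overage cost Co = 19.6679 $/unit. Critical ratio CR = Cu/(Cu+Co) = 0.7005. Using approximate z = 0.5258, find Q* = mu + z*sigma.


CR = Cu/(Cu+Co) = 45.9978/(45.9978+19.6679) = 0.7005
z = 0.5258
Q* = 448.6080 + 0.5258 * 84.8795 = 493.2376

493.2376 units


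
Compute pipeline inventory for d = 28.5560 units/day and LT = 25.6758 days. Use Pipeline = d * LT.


Pipeline = 28.5560 * 25.6758 = 733.1981

733.1981 units


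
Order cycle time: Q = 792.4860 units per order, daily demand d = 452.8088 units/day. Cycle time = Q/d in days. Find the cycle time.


Cycle = 792.4860 / 452.8088 = 1.7502

1.7502 days


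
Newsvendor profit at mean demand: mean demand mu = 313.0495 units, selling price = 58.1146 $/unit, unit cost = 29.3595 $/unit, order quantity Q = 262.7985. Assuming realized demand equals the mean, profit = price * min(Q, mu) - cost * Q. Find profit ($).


Sales at mu = min(262.7985, 313.0495) = 262.7985
Revenue = 58.1146 * 262.7985 = 15272.4297
Total cost = 29.3595 * 262.7985 = 7715.6326
Profit = 15272.4297 - 7715.6326 = 7556.7971

7556.7971 $


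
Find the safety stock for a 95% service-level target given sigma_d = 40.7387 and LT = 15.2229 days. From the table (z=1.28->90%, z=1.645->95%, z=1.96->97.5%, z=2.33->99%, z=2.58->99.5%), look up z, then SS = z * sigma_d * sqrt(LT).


From the table, SL = 95% corresponds to z = 1.645
sqrt(LT) = sqrt(15.2229) = 3.9017
SS = 1.645 * 40.7387 * 3.9017 = 261.4699

261.4699 units


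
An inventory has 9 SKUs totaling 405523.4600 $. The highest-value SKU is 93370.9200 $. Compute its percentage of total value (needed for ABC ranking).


Top item = 93370.9200
Total = 405523.4600
Percentage = 93370.9200 / 405523.4600 * 100 = 23.0248

23.0248%


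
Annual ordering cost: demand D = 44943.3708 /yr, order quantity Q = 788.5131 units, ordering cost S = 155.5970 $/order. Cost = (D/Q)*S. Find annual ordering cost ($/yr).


Number of orders = D/Q = 56.9976
Cost = 56.9976 * 155.5970 = 8868.6588

8868.6588 $/yr


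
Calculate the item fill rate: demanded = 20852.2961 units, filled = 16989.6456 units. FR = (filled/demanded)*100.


FR = 16989.6456 / 20852.2961 * 100 = 81.4761

81.4761%


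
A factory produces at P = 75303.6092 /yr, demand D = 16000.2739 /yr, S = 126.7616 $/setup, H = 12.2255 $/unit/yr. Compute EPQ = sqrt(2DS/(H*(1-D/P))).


1 - D/P = 1 - 0.2125 = 0.7875
H*(1-D/P) = 9.6279
2DS = 4056440.6400
EPQ = sqrt(421322.9997) = 649.0940

649.0940 units


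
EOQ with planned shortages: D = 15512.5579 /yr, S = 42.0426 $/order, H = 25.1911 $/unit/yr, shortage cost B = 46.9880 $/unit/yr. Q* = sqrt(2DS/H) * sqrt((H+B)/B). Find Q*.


sqrt(2DS/H) = 227.5506
sqrt((H+B)/B) = 1.2394
Q* = 227.5506 * 1.2394 = 282.0267

282.0267 units


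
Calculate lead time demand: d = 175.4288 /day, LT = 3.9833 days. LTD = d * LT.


LTD = 175.4288 * 3.9833 = 698.7855

698.7855 units


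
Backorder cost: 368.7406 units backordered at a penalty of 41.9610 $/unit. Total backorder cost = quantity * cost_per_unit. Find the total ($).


Total = 368.7406 * 41.9610 = 15472.7243

15472.7243 $


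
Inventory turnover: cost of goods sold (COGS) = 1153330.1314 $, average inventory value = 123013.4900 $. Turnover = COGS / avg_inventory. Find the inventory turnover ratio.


Turnover = 1153330.1314 / 123013.4900 = 9.3756

9.3756


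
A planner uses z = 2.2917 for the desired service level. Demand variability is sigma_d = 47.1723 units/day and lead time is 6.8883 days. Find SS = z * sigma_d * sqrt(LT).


sqrt(LT) = sqrt(6.8883) = 2.6246
SS = 2.2917 * 47.1723 * 2.6246 = 283.7271

283.7271 units


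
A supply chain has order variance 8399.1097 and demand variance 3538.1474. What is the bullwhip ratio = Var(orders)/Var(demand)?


BW = 8399.1097 / 3538.1474 = 2.3739

2.3739


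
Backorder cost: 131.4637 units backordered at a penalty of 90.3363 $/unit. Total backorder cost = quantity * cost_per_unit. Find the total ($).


Total = 131.4637 * 90.3363 = 11875.9442

11875.9442 $


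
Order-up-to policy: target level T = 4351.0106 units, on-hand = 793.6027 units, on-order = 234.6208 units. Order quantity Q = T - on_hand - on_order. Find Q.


Inventory position = OH + OO = 793.6027 + 234.6208 = 1028.2235
Q = 4351.0106 - 1028.2235 = 3322.7871

3322.7871 units


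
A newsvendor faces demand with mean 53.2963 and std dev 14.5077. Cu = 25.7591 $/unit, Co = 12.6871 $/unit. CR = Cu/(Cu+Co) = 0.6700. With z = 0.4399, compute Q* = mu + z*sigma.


CR = Cu/(Cu+Co) = 25.7591/(25.7591+12.6871) = 0.6700
z = 0.4399
Q* = 53.2963 + 0.4399 * 14.5077 = 59.6782

59.6782 units


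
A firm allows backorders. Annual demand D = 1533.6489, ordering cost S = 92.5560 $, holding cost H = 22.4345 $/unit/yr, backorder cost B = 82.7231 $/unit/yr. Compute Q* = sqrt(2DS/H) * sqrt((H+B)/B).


sqrt(2DS/H) = 112.4921
sqrt((H+B)/B) = 1.1275
Q* = 112.4921 * 1.1275 = 126.8320

126.8320 units


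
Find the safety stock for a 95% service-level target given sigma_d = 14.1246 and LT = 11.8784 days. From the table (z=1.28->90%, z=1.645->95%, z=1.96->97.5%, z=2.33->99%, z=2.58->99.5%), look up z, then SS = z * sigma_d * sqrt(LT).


From the table, SL = 95% corresponds to z = 1.645
sqrt(LT) = sqrt(11.8784) = 3.4465
SS = 1.645 * 14.1246 * 3.4465 = 80.0794

80.0794 units


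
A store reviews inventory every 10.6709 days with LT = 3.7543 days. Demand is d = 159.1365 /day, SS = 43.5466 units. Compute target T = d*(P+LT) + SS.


P + LT = 14.4252
d*(P+LT) = 159.1365 * 14.4252 = 2295.5758
T = 2295.5758 + 43.5466 = 2339.1224

2339.1224 units


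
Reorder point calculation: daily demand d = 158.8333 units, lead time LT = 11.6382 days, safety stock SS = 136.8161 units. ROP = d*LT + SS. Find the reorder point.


d*LT = 158.8333 * 11.6382 = 1848.5337
ROP = 1848.5337 + 136.8161 = 1985.3498

1985.3498 units


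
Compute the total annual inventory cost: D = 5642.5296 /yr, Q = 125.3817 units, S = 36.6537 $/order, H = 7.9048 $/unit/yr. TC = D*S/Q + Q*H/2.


Ordering cost = D*S/Q = 1649.5197
Holding cost = Q*H/2 = 495.5586
TC = 1649.5197 + 495.5586 = 2145.0784

2145.0784 $/yr


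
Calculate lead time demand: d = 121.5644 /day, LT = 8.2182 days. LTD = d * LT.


LTD = 121.5644 * 8.2182 = 999.0406

999.0406 units


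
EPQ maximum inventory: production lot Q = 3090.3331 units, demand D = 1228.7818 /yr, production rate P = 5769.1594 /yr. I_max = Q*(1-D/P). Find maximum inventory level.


D/P = 0.2130
1 - D/P = 0.7870
I_max = 3090.3331 * 0.7870 = 2432.1185

2432.1185 units


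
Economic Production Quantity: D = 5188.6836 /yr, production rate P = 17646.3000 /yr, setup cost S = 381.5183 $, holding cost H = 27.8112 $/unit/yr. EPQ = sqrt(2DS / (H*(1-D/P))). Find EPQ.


1 - D/P = 1 - 0.2940 = 0.7060
H*(1-D/P) = 19.6336
2DS = 3959155.4926
EPQ = sqrt(201651.5362) = 449.0563

449.0563 units


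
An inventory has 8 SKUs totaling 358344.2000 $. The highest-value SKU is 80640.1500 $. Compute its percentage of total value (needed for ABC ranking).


Top item = 80640.1500
Total = 358344.2000
Percentage = 80640.1500 / 358344.2000 * 100 = 22.5035

22.5035%


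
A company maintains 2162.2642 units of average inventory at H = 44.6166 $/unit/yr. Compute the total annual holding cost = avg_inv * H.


Cost = 2162.2642 * 44.6166 = 96472.8769

96472.8769 $/yr


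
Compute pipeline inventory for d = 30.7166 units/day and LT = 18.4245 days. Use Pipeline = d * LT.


Pipeline = 30.7166 * 18.4245 = 565.9380

565.9380 units


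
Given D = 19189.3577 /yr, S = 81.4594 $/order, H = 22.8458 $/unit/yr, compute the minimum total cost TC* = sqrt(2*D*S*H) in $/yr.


2*D*S*H = 71422987.4135
TC* = sqrt(71422987.4135) = 8451.2122

8451.2122 $/yr


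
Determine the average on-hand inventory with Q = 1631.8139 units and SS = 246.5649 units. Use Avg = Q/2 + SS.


Q/2 = 815.9070
Avg = 815.9070 + 246.5649 = 1062.4719

1062.4719 units


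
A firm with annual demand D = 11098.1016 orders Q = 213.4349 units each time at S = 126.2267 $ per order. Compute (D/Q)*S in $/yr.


Number of orders = D/Q = 51.9976
Cost = 51.9976 * 126.2267 = 6563.4849

6563.4849 $/yr


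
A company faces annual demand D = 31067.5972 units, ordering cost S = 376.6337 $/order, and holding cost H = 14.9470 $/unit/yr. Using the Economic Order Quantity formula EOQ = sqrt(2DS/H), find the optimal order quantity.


2*D*S = 2 * 31067.5972 * 376.6337 = 23402208.1671
2*D*S/H = 1565679.2779
EOQ = sqrt(1565679.2779) = 1251.2711

1251.2711 units


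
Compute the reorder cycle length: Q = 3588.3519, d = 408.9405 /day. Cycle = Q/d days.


Cycle = 3588.3519 / 408.9405 = 8.7748

8.7748 days


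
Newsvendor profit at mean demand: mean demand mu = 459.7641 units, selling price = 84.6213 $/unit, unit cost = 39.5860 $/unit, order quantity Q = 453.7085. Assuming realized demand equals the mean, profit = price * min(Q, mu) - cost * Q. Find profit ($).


Sales at mu = min(453.7085, 459.7641) = 453.7085
Revenue = 84.6213 * 453.7085 = 38393.4031
Total cost = 39.5860 * 453.7085 = 17960.5047
Profit = 38393.4031 - 17960.5047 = 20432.8984

20432.8984 $


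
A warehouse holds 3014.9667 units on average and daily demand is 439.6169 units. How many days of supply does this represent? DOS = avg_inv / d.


DOS = 3014.9667 / 439.6169 = 6.8582

6.8582 days


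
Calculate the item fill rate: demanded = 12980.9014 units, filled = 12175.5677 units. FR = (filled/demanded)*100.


FR = 12175.5677 / 12980.9014 * 100 = 93.7960

93.7960%


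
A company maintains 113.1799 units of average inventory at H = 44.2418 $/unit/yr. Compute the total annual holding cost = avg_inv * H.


Cost = 113.1799 * 44.2418 = 5007.2825

5007.2825 $/yr


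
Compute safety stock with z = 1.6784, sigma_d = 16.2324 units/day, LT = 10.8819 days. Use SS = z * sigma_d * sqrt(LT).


sqrt(LT) = sqrt(10.8819) = 3.2988
SS = 1.6784 * 16.2324 * 3.2988 = 89.8733

89.8733 units


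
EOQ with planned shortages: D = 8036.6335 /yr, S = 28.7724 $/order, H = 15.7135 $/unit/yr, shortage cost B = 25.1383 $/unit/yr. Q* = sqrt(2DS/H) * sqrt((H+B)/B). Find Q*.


sqrt(2DS/H) = 171.5551
sqrt((H+B)/B) = 1.2748
Q* = 171.5551 * 1.2748 = 218.6962

218.6962 units


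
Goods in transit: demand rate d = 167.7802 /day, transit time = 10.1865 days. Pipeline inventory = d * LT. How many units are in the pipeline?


Pipeline = 167.7802 * 10.1865 = 1709.0930

1709.0930 units


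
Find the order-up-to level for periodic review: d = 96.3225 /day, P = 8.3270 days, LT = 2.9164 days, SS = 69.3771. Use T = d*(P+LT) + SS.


P + LT = 11.2434
d*(P+LT) = 96.3225 * 11.2434 = 1082.9924
T = 1082.9924 + 69.3771 = 1152.3695

1152.3695 units


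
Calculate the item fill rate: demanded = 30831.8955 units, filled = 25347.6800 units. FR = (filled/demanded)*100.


FR = 25347.6800 / 30831.8955 * 100 = 82.2125

82.2125%


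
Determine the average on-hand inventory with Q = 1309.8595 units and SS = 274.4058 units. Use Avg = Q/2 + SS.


Q/2 = 654.9298
Avg = 654.9298 + 274.4058 = 929.3356

929.3356 units


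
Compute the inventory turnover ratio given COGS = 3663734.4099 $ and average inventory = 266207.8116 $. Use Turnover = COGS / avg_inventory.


Turnover = 3663734.4099 / 266207.8116 = 13.7627

13.7627


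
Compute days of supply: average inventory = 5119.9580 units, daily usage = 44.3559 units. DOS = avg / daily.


DOS = 5119.9580 / 44.3559 = 115.4290

115.4290 days


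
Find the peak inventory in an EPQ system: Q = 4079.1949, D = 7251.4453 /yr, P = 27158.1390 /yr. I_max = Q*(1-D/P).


D/P = 0.2670
1 - D/P = 0.7330
I_max = 4079.1949 * 0.7330 = 2990.0165

2990.0165 units


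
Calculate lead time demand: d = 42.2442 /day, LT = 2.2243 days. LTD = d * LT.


LTD = 42.2442 * 2.2243 = 93.9638

93.9638 units


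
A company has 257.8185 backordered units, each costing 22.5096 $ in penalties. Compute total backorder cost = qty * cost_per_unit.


Total = 257.8185 * 22.5096 = 5803.3913

5803.3913 $


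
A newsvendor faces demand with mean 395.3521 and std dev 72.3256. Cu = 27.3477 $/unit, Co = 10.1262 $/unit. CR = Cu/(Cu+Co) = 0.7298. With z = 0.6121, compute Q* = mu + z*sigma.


CR = Cu/(Cu+Co) = 27.3477/(27.3477+10.1262) = 0.7298
z = 0.6121
Q* = 395.3521 + 0.6121 * 72.3256 = 439.6226

439.6226 units


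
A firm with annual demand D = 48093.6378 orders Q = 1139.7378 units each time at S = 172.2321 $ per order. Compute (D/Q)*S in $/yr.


Number of orders = D/Q = 42.1971
Cost = 42.1971 * 172.2321 = 7267.6963

7267.6963 $/yr


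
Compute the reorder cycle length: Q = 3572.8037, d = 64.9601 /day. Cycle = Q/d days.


Cycle = 3572.8037 / 64.9601 = 55.0000

55.0000 days


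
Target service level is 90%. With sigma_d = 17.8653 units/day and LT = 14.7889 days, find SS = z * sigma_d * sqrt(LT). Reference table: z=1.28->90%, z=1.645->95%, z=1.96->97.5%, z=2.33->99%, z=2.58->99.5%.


From the table, SL = 90% corresponds to z = 1.28
sqrt(LT) = sqrt(14.7889) = 3.8456
SS = 1.28 * 17.8653 * 3.8456 = 87.9404

87.9404 units


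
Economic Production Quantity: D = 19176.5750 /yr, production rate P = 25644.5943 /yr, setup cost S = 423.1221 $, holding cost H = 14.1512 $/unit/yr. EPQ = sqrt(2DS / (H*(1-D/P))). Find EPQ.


1 - D/P = 1 - 0.7478 = 0.2522
H*(1-D/P) = 3.5692
2DS = 16228065.3696
EPQ = sqrt(4546717.8573) = 2132.3034

2132.3034 units


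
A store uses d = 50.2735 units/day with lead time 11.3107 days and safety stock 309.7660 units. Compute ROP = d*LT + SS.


d*LT = 50.2735 * 11.3107 = 568.6285
ROP = 568.6285 + 309.7660 = 878.3945

878.3945 units


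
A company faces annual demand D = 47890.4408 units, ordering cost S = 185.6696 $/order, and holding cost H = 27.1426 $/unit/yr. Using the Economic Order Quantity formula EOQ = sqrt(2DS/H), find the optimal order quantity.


2*D*S = 2 * 47890.4408 * 185.6696 = 17783597.9743
2*D*S/H = 655191.3956
EOQ = sqrt(655191.3956) = 809.4389

809.4389 units


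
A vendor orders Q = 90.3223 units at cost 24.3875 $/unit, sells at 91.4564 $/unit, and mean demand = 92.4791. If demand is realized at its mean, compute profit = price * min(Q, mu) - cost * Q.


Sales at mu = min(90.3223, 92.4791) = 90.3223
Revenue = 91.4564 * 90.3223 = 8260.5524
Total cost = 24.3875 * 90.3223 = 2202.7351
Profit = 8260.5524 - 2202.7351 = 6057.8173

6057.8173 $


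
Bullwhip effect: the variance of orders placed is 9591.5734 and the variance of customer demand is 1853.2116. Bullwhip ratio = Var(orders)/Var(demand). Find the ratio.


BW = 9591.5734 / 1853.2116 = 5.1756

5.1756


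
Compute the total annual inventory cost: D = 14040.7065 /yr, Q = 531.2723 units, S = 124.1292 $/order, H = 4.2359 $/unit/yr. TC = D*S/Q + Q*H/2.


Ordering cost = D*S/Q = 3280.5431
Holding cost = Q*H/2 = 1125.2082
TC = 3280.5431 + 1125.2082 = 4405.7512

4405.7512 $/yr


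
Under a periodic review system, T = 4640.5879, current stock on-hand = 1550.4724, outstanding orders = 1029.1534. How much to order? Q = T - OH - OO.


Inventory position = OH + OO = 1550.4724 + 1029.1534 = 2579.6258
Q = 4640.5879 - 2579.6258 = 2060.9621

2060.9621 units


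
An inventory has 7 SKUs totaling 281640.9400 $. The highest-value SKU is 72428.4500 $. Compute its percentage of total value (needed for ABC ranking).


Top item = 72428.4500
Total = 281640.9400
Percentage = 72428.4500 / 281640.9400 * 100 = 25.7166

25.7166%


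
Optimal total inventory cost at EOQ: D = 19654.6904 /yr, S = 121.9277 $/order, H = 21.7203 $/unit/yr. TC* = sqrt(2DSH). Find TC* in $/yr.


2*D*S*H = 104103277.7678
TC* = sqrt(104103277.7678) = 10203.1014

10203.1014 $/yr


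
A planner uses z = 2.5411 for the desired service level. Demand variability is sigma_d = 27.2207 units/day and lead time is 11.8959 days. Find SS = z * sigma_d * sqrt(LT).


sqrt(LT) = sqrt(11.8959) = 3.4490
SS = 2.5411 * 27.2207 * 3.4490 = 238.5721

238.5721 units


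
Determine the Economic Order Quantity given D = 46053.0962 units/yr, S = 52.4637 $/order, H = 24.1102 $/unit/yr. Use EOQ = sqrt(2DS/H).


2*D*S = 2 * 46053.0962 * 52.4637 = 4832231.6462
2*D*S/H = 200422.7110
EOQ = sqrt(200422.7110) = 447.6860

447.6860 units


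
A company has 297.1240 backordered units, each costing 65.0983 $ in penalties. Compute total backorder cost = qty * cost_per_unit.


Total = 297.1240 * 65.0983 = 19342.2673

19342.2673 $


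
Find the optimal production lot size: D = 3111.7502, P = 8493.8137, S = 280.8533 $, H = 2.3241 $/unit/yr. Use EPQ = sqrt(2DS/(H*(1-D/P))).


1 - D/P = 1 - 0.3664 = 0.6336
H*(1-D/P) = 1.4727
2DS = 1747890.6249
EPQ = sqrt(1186897.8849) = 1089.4484

1089.4484 units


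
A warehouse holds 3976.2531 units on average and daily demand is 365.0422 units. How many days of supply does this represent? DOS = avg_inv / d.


DOS = 3976.2531 / 365.0422 = 10.8926

10.8926 days


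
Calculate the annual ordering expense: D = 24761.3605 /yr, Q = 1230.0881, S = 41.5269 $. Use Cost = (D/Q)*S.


Number of orders = D/Q = 20.1297
Cost = 20.1297 * 41.5269 = 835.9259

835.9259 $/yr


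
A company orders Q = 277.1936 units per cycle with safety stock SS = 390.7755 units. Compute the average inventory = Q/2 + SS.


Q/2 = 138.5968
Avg = 138.5968 + 390.7755 = 529.3723

529.3723 units


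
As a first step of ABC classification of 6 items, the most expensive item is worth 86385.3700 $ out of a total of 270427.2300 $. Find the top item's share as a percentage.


Top item = 86385.3700
Total = 270427.2300
Percentage = 86385.3700 / 270427.2300 * 100 = 31.9440

31.9440%


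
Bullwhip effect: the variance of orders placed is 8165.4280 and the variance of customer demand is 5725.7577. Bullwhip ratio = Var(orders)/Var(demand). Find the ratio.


BW = 8165.4280 / 5725.7577 = 1.4261

1.4261


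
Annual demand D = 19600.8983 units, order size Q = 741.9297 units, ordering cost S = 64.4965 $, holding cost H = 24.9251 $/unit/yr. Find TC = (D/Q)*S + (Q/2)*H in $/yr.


Ordering cost = D*S/Q = 1703.9207
Holding cost = Q*H/2 = 9246.3360
TC = 1703.9207 + 9246.3360 = 10950.2566

10950.2566 $/yr


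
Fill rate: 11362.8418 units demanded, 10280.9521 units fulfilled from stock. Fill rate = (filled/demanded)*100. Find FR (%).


FR = 10280.9521 / 11362.8418 * 100 = 90.4787

90.4787%


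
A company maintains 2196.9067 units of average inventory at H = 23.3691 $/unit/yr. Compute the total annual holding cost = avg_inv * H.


Cost = 2196.9067 * 23.3691 = 51339.7324

51339.7324 $/yr


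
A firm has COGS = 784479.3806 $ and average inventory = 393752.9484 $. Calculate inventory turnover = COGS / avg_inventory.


Turnover = 784479.3806 / 393752.9484 = 1.9923

1.9923


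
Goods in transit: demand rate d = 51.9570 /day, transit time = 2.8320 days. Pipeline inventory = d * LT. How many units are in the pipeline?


Pipeline = 51.9570 * 2.8320 = 147.1422

147.1422 units


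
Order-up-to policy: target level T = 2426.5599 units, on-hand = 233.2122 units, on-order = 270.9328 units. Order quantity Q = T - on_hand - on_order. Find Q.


Inventory position = OH + OO = 233.2122 + 270.9328 = 504.1450
Q = 2426.5599 - 504.1450 = 1922.4149

1922.4149 units


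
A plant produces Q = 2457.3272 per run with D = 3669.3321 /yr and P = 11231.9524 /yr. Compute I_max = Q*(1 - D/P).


D/P = 0.3267
1 - D/P = 0.6733
I_max = 2457.3272 * 0.6733 = 1654.5505

1654.5505 units


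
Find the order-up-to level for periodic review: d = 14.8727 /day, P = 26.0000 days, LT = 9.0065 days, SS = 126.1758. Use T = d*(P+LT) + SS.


P + LT = 35.0065
d*(P+LT) = 14.8727 * 35.0065 = 520.6412
T = 520.6412 + 126.1758 = 646.8170

646.8170 units


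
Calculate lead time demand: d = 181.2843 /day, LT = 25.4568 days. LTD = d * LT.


LTD = 181.2843 * 25.4568 = 4614.9182

4614.9182 units


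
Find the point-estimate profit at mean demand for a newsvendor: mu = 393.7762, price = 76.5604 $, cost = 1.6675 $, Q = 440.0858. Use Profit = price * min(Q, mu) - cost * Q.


Sales at mu = min(440.0858, 393.7762) = 393.7762
Revenue = 76.5604 * 393.7762 = 30147.6634
Total cost = 1.6675 * 440.0858 = 733.8431
Profit = 30147.6634 - 733.8431 = 29413.8203

29413.8203 $


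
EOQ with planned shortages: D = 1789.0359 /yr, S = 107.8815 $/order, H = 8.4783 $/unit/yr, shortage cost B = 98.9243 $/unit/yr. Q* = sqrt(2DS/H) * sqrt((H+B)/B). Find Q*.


sqrt(2DS/H) = 213.3750
sqrt((H+B)/B) = 1.0420
Q* = 213.3750 * 1.0420 = 222.3307

222.3307 units


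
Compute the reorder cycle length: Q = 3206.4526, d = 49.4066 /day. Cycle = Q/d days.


Cycle = 3206.4526 / 49.4066 = 64.8993

64.8993 days


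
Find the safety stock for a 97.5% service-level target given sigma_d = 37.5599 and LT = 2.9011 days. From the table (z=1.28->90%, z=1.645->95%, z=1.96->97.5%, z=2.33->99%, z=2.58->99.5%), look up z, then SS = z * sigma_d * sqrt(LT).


From the table, SL = 97.5% corresponds to z = 1.96
sqrt(LT) = sqrt(2.9011) = 1.7033
SS = 1.96 * 37.5599 * 1.7033 = 125.3897

125.3897 units


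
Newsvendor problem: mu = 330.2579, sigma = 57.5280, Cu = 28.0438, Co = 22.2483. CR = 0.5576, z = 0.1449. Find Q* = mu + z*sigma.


CR = Cu/(Cu+Co) = 28.0438/(28.0438+22.2483) = 0.5576
z = 0.1449
Q* = 330.2579 + 0.1449 * 57.5280 = 338.5937

338.5937 units


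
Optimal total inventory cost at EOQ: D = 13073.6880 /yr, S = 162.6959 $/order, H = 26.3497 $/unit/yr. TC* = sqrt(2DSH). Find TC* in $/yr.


2*D*S*H = 112093491.2285
TC* = sqrt(112093491.2285) = 10587.4214

10587.4214 $/yr


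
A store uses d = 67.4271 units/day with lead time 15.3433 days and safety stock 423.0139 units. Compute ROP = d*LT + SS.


d*LT = 67.4271 * 15.3433 = 1034.5542
ROP = 1034.5542 + 423.0139 = 1457.5681

1457.5681 units


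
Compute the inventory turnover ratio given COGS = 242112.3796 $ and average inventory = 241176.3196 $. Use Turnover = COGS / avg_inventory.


Turnover = 242112.3796 / 241176.3196 = 1.0039

1.0039


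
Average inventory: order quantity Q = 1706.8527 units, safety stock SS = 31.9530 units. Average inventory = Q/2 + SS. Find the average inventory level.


Q/2 = 853.4263
Avg = 853.4263 + 31.9530 = 885.3793

885.3793 units


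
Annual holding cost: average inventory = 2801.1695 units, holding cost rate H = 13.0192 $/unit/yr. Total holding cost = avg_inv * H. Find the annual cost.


Cost = 2801.1695 * 13.0192 = 36468.9860

36468.9860 $/yr


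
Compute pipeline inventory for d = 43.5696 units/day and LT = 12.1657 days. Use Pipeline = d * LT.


Pipeline = 43.5696 * 12.1657 = 530.0547

530.0547 units


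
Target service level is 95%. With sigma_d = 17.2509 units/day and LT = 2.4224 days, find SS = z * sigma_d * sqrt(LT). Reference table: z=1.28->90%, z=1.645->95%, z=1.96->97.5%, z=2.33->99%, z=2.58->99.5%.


From the table, SL = 95% corresponds to z = 1.645
sqrt(LT) = sqrt(2.4224) = 1.5564
SS = 1.645 * 17.2509 * 1.5564 = 44.1673

44.1673 units


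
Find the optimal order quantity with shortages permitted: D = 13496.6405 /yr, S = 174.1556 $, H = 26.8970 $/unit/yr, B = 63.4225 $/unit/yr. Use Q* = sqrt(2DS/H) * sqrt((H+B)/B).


sqrt(2DS/H) = 418.0658
sqrt((H+B)/B) = 1.1934
Q* = 418.0658 * 1.1934 = 498.9003

498.9003 units


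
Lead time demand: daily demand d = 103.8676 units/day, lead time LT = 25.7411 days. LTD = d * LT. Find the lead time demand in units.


LTD = 103.8676 * 25.7411 = 2673.6663

2673.6663 units


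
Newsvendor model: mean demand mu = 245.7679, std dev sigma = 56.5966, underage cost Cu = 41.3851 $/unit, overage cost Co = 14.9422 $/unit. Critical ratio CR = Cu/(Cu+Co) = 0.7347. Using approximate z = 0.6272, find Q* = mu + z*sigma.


CR = Cu/(Cu+Co) = 41.3851/(41.3851+14.9422) = 0.7347
z = 0.6272
Q* = 245.7679 + 0.6272 * 56.5966 = 281.2653

281.2653 units


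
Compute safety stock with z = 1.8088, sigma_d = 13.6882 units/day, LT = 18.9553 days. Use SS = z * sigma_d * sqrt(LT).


sqrt(LT) = sqrt(18.9553) = 4.3538
SS = 1.8088 * 13.6882 * 4.3538 = 107.7959

107.7959 units


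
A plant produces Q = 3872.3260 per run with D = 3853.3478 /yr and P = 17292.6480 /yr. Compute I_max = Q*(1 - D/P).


D/P = 0.2228
1 - D/P = 0.7772
I_max = 3872.3260 * 0.7772 = 3009.4495

3009.4495 units


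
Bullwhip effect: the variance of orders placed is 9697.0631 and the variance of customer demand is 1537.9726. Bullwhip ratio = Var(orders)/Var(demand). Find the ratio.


BW = 9697.0631 / 1537.9726 = 6.3051

6.3051


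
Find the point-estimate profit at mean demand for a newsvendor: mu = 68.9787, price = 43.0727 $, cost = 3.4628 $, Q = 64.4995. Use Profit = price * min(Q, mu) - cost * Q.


Sales at mu = min(64.4995, 68.9787) = 64.4995
Revenue = 43.0727 * 64.4995 = 2778.1676
Total cost = 3.4628 * 64.4995 = 223.3489
Profit = 2778.1676 - 223.3489 = 2554.8187

2554.8187 $


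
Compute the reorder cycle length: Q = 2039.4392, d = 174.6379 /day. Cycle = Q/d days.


Cycle = 2039.4392 / 174.6379 = 11.6781

11.6781 days


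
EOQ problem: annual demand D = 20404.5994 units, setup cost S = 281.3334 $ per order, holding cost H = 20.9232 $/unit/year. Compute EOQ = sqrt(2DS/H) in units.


2*D*S = 2 * 20404.5994 * 281.3334 = 11480990.6497
2*D*S/H = 548720.5900
EOQ = sqrt(548720.5900) = 740.7568

740.7568 units


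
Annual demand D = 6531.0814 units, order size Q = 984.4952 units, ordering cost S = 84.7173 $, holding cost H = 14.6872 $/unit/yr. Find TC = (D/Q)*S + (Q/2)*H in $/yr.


Ordering cost = D*S/Q = 562.0094
Holding cost = Q*H/2 = 7229.7390
TC = 562.0094 + 7229.7390 = 7791.7484

7791.7484 $/yr


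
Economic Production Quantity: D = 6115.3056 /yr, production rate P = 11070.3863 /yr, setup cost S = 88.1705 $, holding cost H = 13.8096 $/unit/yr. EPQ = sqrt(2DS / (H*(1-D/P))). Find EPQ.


1 - D/P = 1 - 0.5524 = 0.4476
H*(1-D/P) = 6.1811
2DS = 1078379.1048
EPQ = sqrt(174462.6275) = 417.6872

417.6872 units


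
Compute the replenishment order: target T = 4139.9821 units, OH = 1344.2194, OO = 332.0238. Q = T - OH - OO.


Inventory position = OH + OO = 1344.2194 + 332.0238 = 1676.2432
Q = 4139.9821 - 1676.2432 = 2463.7389

2463.7389 units


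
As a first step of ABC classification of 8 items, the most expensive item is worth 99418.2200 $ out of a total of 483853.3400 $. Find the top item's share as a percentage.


Top item = 99418.2200
Total = 483853.3400
Percentage = 99418.2200 / 483853.3400 * 100 = 20.5472

20.5472%


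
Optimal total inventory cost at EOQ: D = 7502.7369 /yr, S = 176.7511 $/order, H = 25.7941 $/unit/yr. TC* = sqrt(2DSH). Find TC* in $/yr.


2*D*S*H = 68411989.0238
TC* = sqrt(68411989.0238) = 8271.1540

8271.1540 $/yr


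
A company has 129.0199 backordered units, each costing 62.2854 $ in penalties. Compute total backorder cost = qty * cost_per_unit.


Total = 129.0199 * 62.2854 = 8036.0561

8036.0561 $


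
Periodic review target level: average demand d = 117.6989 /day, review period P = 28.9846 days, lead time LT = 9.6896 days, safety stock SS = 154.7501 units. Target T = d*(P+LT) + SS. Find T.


P + LT = 38.6742
d*(P+LT) = 117.6989 * 38.6742 = 4551.9108
T = 4551.9108 + 154.7501 = 4706.6609

4706.6609 units


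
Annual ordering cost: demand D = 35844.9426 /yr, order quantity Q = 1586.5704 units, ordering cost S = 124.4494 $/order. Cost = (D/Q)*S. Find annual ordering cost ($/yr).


Number of orders = D/Q = 22.5927
Cost = 22.5927 * 124.4494 = 2811.6506

2811.6506 $/yr


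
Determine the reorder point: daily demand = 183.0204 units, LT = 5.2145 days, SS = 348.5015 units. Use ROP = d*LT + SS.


d*LT = 183.0204 * 5.2145 = 954.3599
ROP = 954.3599 + 348.5015 = 1302.8614

1302.8614 units


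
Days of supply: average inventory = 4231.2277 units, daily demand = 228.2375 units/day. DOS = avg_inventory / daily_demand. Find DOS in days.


DOS = 4231.2277 / 228.2375 = 18.5387

18.5387 days


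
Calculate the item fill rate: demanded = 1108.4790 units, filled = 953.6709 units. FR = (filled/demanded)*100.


FR = 953.6709 / 1108.4790 * 100 = 86.0342

86.0342%


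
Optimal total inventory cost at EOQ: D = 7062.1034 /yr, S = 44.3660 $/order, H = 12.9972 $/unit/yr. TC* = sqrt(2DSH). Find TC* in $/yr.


2*D*S*H = 8144494.6888
TC* = sqrt(8144494.6888) = 2853.8561

2853.8561 $/yr


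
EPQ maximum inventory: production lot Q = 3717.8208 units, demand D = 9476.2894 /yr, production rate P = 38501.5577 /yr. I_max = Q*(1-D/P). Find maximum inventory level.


D/P = 0.2461
1 - D/P = 0.7539
I_max = 3717.8208 * 0.7539 = 2802.7631

2802.7631 units


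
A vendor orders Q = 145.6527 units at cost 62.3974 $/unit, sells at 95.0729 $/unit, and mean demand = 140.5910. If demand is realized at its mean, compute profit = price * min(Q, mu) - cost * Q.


Sales at mu = min(145.6527, 140.5910) = 140.5910
Revenue = 95.0729 * 140.5910 = 13366.3941
Total cost = 62.3974 * 145.6527 = 9088.3498
Profit = 13366.3941 - 9088.3498 = 4278.0443

4278.0443 $


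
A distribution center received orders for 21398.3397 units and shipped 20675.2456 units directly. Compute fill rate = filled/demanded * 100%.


FR = 20675.2456 / 21398.3397 * 100 = 96.6208

96.6208%


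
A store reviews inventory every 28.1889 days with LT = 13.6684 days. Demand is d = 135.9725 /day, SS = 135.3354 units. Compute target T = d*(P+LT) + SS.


P + LT = 41.8573
d*(P+LT) = 135.9725 * 41.8573 = 5691.4417
T = 5691.4417 + 135.3354 = 5826.7771

5826.7771 units


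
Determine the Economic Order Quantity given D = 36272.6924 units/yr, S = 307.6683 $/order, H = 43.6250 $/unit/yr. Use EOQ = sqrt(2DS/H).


2*D*S = 2 * 36272.6924 * 307.6683 = 22319915.2143
2*D*S/H = 511631.2943
EOQ = sqrt(511631.2943) = 715.2841

715.2841 units


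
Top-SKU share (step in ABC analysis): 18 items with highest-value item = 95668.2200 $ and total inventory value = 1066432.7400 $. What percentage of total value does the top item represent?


Top item = 95668.2200
Total = 1066432.7400
Percentage = 95668.2200 / 1066432.7400 * 100 = 8.9709

8.9709%


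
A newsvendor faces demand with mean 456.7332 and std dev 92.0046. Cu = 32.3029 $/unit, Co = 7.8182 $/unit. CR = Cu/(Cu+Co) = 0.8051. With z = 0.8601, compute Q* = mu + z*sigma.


CR = Cu/(Cu+Co) = 32.3029/(32.3029+7.8182) = 0.8051
z = 0.8601
Q* = 456.7332 + 0.8601 * 92.0046 = 535.8664

535.8664 units


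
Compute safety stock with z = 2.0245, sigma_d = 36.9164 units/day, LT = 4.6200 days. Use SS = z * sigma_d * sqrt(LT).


sqrt(LT) = sqrt(4.6200) = 2.1494
SS = 2.0245 * 36.9164 * 2.1494 = 160.6416

160.6416 units


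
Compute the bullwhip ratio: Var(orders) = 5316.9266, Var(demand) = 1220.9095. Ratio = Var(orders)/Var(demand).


BW = 5316.9266 / 1220.9095 = 4.3549

4.3549


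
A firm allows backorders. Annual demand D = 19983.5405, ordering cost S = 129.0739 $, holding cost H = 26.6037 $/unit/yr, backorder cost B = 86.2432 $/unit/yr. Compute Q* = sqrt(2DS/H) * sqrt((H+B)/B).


sqrt(2DS/H) = 440.3514
sqrt((H+B)/B) = 1.1439
Q* = 440.3514 * 1.1439 = 503.7114

503.7114 units


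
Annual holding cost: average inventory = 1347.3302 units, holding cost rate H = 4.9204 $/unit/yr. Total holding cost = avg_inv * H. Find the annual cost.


Cost = 1347.3302 * 4.9204 = 6629.4035

6629.4035 $/yr


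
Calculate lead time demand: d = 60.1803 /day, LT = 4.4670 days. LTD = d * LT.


LTD = 60.1803 * 4.4670 = 268.8254

268.8254 units


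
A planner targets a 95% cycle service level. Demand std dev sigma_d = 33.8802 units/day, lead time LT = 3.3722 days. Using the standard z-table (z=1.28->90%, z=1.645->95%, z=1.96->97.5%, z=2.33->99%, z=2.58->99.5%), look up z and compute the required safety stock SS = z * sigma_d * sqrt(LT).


From the table, SL = 95% corresponds to z = 1.645
sqrt(LT) = sqrt(3.3722) = 1.8364
SS = 1.645 * 33.8802 * 1.8364 = 102.3454

102.3454 units


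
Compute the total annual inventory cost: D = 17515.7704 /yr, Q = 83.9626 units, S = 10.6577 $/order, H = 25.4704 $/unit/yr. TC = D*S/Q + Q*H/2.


Ordering cost = D*S/Q = 2223.3450
Holding cost = Q*H/2 = 1069.2805
TC = 2223.3450 + 1069.2805 = 3292.6255

3292.6255 $/yr


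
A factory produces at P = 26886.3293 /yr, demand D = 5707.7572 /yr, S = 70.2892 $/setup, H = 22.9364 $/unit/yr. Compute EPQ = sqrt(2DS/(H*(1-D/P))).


1 - D/P = 1 - 0.2123 = 0.7877
H*(1-D/P) = 18.0672
2DS = 802387.3748
EPQ = sqrt(44411.3189) = 210.7399

210.7399 units


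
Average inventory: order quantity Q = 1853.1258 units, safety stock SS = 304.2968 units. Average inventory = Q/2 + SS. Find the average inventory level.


Q/2 = 926.5629
Avg = 926.5629 + 304.2968 = 1230.8597

1230.8597 units


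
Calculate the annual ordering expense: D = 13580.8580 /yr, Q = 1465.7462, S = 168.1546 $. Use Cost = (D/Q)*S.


Number of orders = D/Q = 9.2655
Cost = 9.2655 * 168.1546 = 1558.0349

1558.0349 $/yr
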